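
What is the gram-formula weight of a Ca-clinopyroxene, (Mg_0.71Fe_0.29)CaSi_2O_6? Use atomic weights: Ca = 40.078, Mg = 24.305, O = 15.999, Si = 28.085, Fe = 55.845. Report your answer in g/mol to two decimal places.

The formula mass is the sum 0.71(24.305) + 0.29(55.845) + 1(40.078) + 2(28.085) + 6(15.999).

225.69 g/mol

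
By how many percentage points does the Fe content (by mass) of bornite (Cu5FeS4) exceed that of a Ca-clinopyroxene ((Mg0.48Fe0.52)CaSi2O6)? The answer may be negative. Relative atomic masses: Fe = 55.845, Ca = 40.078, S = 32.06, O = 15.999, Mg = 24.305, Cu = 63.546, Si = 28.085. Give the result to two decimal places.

M(Cu5FeS4) = 501.815 g/mol, so wt% Fe = 55.845/501.815 × 100 = 11.13%.
M((Mg0.48Fe0.52)CaSi2O6) = 232.948 g/mol, so wt% Fe = 29.039/232.948 × 100 = 12.47%.
11.13 − 12.47 = -1.34 pp.

-1.34 percentage points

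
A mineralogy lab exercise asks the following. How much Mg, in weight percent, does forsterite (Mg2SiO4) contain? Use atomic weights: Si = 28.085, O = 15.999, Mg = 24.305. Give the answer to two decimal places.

Formula mass = 2×24.305 + 1×28.085 + 4×15.999 = 140.691 g/mol, of which 48.610 g is Mg.
So Mg makes up 48.610/140.691 = 0.3455 of the mass, i.e. 34.55%.

34.55 weight percent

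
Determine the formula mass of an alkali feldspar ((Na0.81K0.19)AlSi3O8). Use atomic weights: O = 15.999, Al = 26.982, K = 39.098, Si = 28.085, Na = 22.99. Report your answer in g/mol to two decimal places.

265.28 g/mol

The formula mass is the sum 0.81×22.99 + 0.19×39.098 + 1×26.982 + 3×28.085 + 8×15.999.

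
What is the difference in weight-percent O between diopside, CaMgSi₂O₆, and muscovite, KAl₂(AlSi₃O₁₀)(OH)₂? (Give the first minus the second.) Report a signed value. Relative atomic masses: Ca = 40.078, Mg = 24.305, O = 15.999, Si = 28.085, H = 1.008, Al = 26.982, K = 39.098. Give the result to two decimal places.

O in CaMgSi₂O₆: molar mass 216.547 g/mol; 6×15.999 = 95.994 g → 44.33 wt%.
O in KAl₂(AlSi₃O₁₀)(OH)₂: molar mass 398.303 g/mol; 12×15.999 = 191.988 g → 48.20 wt%.
Difference = 44.33 − 48.20 = -3.87 percentage points.

-3.87 percentage points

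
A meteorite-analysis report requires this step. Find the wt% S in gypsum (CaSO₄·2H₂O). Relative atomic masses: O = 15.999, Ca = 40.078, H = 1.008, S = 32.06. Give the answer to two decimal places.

M(CaSO₄·2H₂O) = 172.164 g/mol.
S contributes 1 × 32.06 = 32.060 g per mole.
32.060/172.164 = 0.1862 → 18.62%.

18.62 weight percent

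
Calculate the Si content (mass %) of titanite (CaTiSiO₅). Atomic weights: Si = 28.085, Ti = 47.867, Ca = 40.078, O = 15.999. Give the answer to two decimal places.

Molar mass of CaTiSiO₅: 1·40.078 + 1·47.867 + 1·28.085 + 5·15.999 = 196.025 g/mol.
Mass of Si per formula unit: 1 × 28.085 = 28.085 g.
Weight fraction Si = 28.085 / 196.025 = 0.1433.

14.33 mass %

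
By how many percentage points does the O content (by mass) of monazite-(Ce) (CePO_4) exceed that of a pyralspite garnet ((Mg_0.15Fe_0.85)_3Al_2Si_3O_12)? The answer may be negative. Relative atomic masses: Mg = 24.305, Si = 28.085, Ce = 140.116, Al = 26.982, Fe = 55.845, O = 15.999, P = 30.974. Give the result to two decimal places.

-12.48 percentage points

First mineral: 63.996 g O in 235.086 g formula = 27.22 wt% O.
Second mineral: 191.988 g O in 483.549 g formula = 39.70 wt% O.
27.22% − 39.70% gives a difference of -12.48 percentage points.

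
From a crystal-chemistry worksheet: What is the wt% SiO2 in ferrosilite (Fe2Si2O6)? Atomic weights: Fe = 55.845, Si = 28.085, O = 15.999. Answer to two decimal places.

M(Fe2Si2O6) = 263.854 g/mol; M(SiO2) = 60.083 g/mol.
Moles SiO2 per formula unit = 2 Si ÷ 1 = 2.0000.
SiO2 fraction = (2.0000 × 60.083) / 263.854 = 120.166/263.854 = 0.4554.

45.54 wt%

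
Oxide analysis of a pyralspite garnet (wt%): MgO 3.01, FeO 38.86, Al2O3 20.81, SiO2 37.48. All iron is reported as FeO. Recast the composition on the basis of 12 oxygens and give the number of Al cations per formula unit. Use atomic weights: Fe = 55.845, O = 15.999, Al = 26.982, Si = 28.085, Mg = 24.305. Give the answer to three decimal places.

1.979 Al apfu

MgO: 3.01/40.304 = 0.07468 mol → 0.07468 mol Mg, 0.07468 mol O.
FeO: 38.86/71.844 = 0.54089 mol → 0.54089 mol Fe, 0.54089 mol O.
Al2O3: 20.81/101.961 = 0.20410 mol → 0.40820 mol Al, 0.61230 mol O.
SiO2: 37.48/60.083 = 0.62380 mol → 0.62380 mol Si, 1.24760 mol O.
Total oxygen = 2.47547 mol. Normalization factor = 12/2.47547 = 4.84756.
Al per 12 O = 0.40820 × 4.84756 = 1.979.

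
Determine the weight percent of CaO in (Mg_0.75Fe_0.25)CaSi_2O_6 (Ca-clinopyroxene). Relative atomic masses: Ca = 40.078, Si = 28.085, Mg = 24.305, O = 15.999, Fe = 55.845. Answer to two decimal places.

M((Mg_0.75Fe_0.25)CaSi_2O_6) = 224.432 g/mol; M(CaO) = 56.077 g/mol.
Moles CaO per formula unit = 1 Ca ÷ 1 = 1.0000.
CaO fraction = (1.0000 × 56.077) / 224.432 = 56.077/224.432 = 0.2499.

24.99 wt%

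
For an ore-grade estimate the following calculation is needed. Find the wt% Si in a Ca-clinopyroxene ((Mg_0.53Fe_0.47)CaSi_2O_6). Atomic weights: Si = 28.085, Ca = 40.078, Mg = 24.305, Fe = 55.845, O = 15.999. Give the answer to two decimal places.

24.28 weight percent

Molar mass of (Mg_0.53Fe_0.47)CaSi_2O_6: 0.53*24.305 + 0.47*55.845 + 1*40.078 + 2*28.085 + 6*15.999 = 231.371 g/mol.
Mass of Si per formula unit: 2 × 28.085 = 56.170 g.
Weight fraction Si = 56.170 / 231.371 = 0.2428.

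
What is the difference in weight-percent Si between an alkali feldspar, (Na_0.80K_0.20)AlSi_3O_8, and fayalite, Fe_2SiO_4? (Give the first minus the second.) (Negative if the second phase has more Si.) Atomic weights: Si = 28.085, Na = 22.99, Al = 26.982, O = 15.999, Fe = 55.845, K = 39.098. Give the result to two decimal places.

M((Na_0.80K_0.20)AlSi_3O_8) = 265.441 g/mol, so wt% Si = 84.255/265.441 × 100 = 31.74%.
M(Fe_2SiO_4) = 203.771 g/mol, so wt% Si = 28.085/203.771 × 100 = 13.78%.
31.74 − 13.78 = 17.96 pp.

17.96 percentage points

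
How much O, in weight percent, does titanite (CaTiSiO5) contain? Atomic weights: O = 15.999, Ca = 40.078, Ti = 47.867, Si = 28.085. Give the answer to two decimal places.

M(CaTiSiO5) = 196.025 g/mol.
O contributes 5 × 15.999 = 79.995 g per mole.
79.995/196.025 = 0.4081 → 40.81%.

40.81 weight percent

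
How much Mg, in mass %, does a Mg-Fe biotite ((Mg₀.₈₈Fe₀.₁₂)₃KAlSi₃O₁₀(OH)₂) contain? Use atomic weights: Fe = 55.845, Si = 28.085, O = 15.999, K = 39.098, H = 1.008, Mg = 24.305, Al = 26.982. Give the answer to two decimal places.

Molar mass of (Mg₀.₈₈Fe₀.₁₂)₃KAlSi₃O₁₀(OH)₂: 2.64*24.305 + 0.36*55.845 + 1*39.098 + 1*26.982 + 3*28.085 + 12*15.999 + 2*1.008 = 428.608 g/mol.
Mass of Mg per formula unit: 2.64 × 24.305 = 64.165 g.
Weight fraction Mg = 64.165 / 428.608 = 0.1497.

14.97 mass %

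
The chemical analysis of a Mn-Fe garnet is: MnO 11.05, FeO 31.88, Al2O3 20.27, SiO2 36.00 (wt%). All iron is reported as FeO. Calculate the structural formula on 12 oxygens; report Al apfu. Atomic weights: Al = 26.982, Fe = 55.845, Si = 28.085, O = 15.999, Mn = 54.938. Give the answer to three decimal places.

1.993 Al apfu

11.05 wt% MnO ÷ 70.937 g/mol = 0.15577 mol, giving 0.15577 Mn and 0.15577 O.
31.88 wt% FeO ÷ 71.844 g/mol = 0.44374 mol, giving 0.44374 Fe and 0.44374 O.
20.27 wt% Al2O3 ÷ 101.961 g/mol = 0.19880 mol, giving 0.39760 Al and 0.59640 O.
36.00 wt% SiO2 ÷ 60.083 g/mol = 0.59917 mol, giving 0.59917 Si and 1.19834 O.
Oxygen sums to 2.39425; scaling by 12/2.39425 = 5.01201 puts the formula on 12 O.
Al: 0.39760 × 5.01201 = 1.993 atoms per formula unit.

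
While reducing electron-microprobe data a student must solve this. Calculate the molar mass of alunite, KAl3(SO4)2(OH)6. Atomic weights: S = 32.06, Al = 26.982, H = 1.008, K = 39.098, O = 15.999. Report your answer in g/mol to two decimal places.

414.20 g/mol

The formula mass is the sum 1×39.098 + 3×26.982 + 2×32.06 + 14×15.999 + 6×1.008.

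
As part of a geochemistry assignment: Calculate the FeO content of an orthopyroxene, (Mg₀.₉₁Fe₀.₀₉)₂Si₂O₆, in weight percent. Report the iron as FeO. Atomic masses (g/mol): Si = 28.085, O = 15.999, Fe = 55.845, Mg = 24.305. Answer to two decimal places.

Formula mass = 206.451 g/mol.
0.18 Fe → 0.1800 mol FeO per formula unit; M(FeO) = 71.844, so FeO mass = 12.932 g.
12.932/206.451 × 100 = 6.26 wt%.

6.26 wt%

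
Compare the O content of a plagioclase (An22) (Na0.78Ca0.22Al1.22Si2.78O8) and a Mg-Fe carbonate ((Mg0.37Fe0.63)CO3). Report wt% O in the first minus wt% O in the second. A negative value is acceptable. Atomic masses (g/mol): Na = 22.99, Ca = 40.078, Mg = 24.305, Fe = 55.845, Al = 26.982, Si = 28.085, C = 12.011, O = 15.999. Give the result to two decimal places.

2.10 percentage points

O in Na0.78Ca0.22Al1.22Si2.78O8: molar mass 265.736 g/mol; 8×15.999 = 127.992 g → 48.17 wt%.
O in (Mg0.37Fe0.63)CO3: molar mass 104.183 g/mol; 3×15.999 = 47.997 g → 46.07 wt%.
Difference = 48.17 − 46.07 = 2.10 percentage points.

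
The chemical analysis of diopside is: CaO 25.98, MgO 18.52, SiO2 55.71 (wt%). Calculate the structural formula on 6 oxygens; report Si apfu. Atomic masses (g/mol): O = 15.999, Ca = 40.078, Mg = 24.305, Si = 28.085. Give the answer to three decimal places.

2.003 Si apfu

CaO: 25.98/56.077 = 0.46329 mol → 0.46329 mol Ca, 0.46329 mol O.
MgO: 18.52/40.304 = 0.45951 mol → 0.45951 mol Mg, 0.45951 mol O.
SiO2: 55.71/60.083 = 0.92722 mol → 0.92722 mol Si, 1.85444 mol O.
Total oxygen = 2.77724 mol. Normalization factor = 6/2.77724 = 2.16042.
Si per 6 O = 0.92722 × 2.16042 = 2.003.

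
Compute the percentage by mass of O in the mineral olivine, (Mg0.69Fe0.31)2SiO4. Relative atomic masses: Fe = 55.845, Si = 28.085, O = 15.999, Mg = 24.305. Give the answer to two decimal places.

39.94 weight percent

M((Mg0.69Fe0.31)2SiO4) = 160.246 g/mol.
O contributes 4 × 15.999 = 63.996 g per mole.
63.996/160.246 = 0.3994 → 39.94%.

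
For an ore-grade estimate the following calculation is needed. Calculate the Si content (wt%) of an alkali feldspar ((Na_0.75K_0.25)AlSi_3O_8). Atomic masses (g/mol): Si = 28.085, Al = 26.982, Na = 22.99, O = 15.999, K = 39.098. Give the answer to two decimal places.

Molar mass of (Na_0.75K_0.25)AlSi_3O_8: 0.75*22.99 + 0.25*39.098 + 1*26.982 + 3*28.085 + 8*15.999 = 266.246 g/mol.
Mass of Si per formula unit: 3 × 28.085 = 84.255 g.
Weight fraction Si = 84.255 / 266.246 = 0.3165.

31.65 wt%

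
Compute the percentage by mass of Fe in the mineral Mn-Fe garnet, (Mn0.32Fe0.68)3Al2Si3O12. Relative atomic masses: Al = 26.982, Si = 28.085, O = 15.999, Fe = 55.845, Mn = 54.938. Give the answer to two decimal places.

22.93 mass %

Molar mass of (Mn0.32Fe0.68)3Al2Si3O12: 0.96·54.938 + 2.04·55.845 + 2·26.982 + 3·28.085 + 12·15.999 = 496.871 g/mol.
Mass of Fe per formula unit: 2.04 × 55.845 = 113.924 g.
Weight fraction Fe = 113.924 / 496.871 = 0.2293.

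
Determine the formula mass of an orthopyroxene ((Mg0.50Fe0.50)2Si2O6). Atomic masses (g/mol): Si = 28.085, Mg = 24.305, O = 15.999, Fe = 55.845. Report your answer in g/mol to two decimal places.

Mg: 1 × 24.305 = 24.3050
Fe: 1 × 55.845 = 55.8450
Si: 2 × 28.085 = 56.1700
O: 6 × 15.999 = 95.9940
Summing the contributions gives the formula mass.

232.31 g/mol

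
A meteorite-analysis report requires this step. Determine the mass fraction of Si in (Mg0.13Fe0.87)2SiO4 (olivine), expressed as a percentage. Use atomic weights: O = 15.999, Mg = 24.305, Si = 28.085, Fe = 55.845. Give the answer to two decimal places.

14.36 weight percent

Molar mass of (Mg0.13Fe0.87)2SiO4: 0.26*24.305 + 1.74*55.845 + 1*28.085 + 4*15.999 = 195.571 g/mol.
Mass of Si per formula unit: 1 × 28.085 = 28.085 g.
Weight fraction Si = 28.085 / 195.571 = 0.1436.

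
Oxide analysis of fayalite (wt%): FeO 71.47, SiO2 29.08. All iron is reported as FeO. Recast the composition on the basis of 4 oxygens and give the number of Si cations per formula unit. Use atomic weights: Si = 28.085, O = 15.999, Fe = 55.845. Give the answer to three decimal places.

71.47 wt% FeO ÷ 71.844 g/mol = 0.99479 mol, giving 0.99479 Fe and 0.99479 O.
29.08 wt% SiO2 ÷ 60.083 g/mol = 0.48400 mol, giving 0.48400 Si and 0.96800 O.
Oxygen sums to 1.96279; scaling by 4/1.96279 = 2.03792 puts the formula on 4 O.
Si: 0.48400 × 2.03792 = 0.986 atoms per formula unit.

0.986 Si apfu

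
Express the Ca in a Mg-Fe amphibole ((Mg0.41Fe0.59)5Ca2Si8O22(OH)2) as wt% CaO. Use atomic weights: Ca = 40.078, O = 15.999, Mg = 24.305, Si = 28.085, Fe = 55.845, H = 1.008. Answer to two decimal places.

12.39 wt%

Molar mass of (Mg0.41Fe0.59)5Ca2Si8O22(OH)2 = 2.05×24.305 + 2.95×55.845 + 2×40.078 + 8×28.085 + 24×15.999 + 2×1.008 = 905.396 g/mol.
Each formula unit contains 2 Ca, equivalent to 2/1 = 2.0000 mol CaO.
M(CaO) = 1×40.078 + 1×15.999 = 56.077 g/mol.
Mass of CaO per formula unit = 2.0000 × 56.077 = 112.154 g.
CaO wt% = 112.154 / 905.396 × 100 = 12.39%.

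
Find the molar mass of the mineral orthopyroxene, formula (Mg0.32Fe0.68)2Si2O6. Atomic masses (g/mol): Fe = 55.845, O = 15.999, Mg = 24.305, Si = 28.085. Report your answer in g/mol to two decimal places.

The formula mass is the sum 0.64(24.305) + 1.36(55.845) + 2(28.085) + 6(15.999).

243.67 g/mol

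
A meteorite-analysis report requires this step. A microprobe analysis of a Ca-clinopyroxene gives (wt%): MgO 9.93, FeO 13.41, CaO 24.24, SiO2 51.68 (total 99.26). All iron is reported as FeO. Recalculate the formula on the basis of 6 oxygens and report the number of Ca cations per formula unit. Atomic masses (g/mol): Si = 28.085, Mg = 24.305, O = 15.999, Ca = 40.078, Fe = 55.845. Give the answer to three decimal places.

1.003 Ca apfu

MgO (M=40.304): mol = 0.24638; Mg = 0.24638, O = 0.24638.
FeO (M=71.844): mol = 0.18665; Fe = 0.18665, O = 0.18665.
CaO (M=56.077): mol = 0.43226; Ca = 0.43226, O = 0.43226.
SiO2 (M=60.083): mol = 0.86014; Si = 0.86014, O = 1.72028.
ΣO = 2.58557; factor = 6/ΣO = 2.32057.
Ca apfu = 0.43226 × 2.32057 = 1.003.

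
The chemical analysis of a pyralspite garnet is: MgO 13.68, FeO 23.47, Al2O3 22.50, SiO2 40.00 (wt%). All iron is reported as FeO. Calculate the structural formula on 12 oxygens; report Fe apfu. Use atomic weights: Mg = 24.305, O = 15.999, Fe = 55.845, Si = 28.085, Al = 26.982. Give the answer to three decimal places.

MgO: 13.68/40.304 = 0.33942 mol → 0.33942 mol Mg, 0.33942 mol O.
FeO: 23.47/71.844 = 0.32668 mol → 0.32668 mol Fe, 0.32668 mol O.
Al2O3: 22.50/101.961 = 0.22067 mol → 0.44134 mol Al, 0.66201 mol O.
SiO2: 40.00/60.083 = 0.66575 mol → 0.66575 mol Si, 1.33150 mol O.
Total oxygen = 2.65961 mol. Normalization factor = 12/2.65961 = 4.51194.
Fe per 12 O = 0.32668 × 4.51194 = 1.474.

1.474 Fe apfu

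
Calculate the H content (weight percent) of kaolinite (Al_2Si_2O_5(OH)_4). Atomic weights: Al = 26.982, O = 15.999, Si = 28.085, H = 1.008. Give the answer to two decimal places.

1.56 weight percent

M(Al_2Si_2O_5(OH)_4) = 258.157 g/mol.
H contributes 4 × 1.008 = 4.032 g per mole.
4.032/258.157 = 0.0156 → 1.56%.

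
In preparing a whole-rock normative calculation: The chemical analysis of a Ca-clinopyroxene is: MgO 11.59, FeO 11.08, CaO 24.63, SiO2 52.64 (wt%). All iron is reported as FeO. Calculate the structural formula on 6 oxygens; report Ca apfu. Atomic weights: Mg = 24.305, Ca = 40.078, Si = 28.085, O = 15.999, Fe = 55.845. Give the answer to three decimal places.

1.001 Ca apfu

MgO (M=40.304): mol = 0.28756; Mg = 0.28756, O = 0.28756.
FeO (M=71.844): mol = 0.15422; Fe = 0.15422, O = 0.15422.
CaO (M=56.077): mol = 0.43922; Ca = 0.43922, O = 0.43922.
SiO2 (M=60.083): mol = 0.87612; Si = 0.87612, O = 1.75224.
ΣO = 2.63324; factor = 6/ΣO = 2.27856.
Ca apfu = 0.43922 × 2.27856 = 1.001.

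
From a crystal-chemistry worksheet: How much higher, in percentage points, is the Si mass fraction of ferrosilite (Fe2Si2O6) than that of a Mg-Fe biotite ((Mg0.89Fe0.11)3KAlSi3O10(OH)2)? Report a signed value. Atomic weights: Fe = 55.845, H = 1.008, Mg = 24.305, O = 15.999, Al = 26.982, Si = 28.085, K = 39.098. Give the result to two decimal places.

First mineral: 56.170 g Si in 263.854 g formula = 21.29 wt% Si.
Second mineral: 84.255 g Si in 427.662 g formula = 19.70 wt% Si.
21.29% − 19.70% gives a difference of 1.59 percentage points.

1.59 percentage points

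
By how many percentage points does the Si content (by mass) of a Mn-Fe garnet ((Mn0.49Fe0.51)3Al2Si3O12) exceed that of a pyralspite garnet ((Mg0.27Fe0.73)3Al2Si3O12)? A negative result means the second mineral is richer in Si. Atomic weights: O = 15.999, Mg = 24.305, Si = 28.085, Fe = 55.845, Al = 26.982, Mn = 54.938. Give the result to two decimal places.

-0.87 percentage points

Si in (Mn0.49Fe0.51)3Al2Si3O12: molar mass 496.409 g/mol; 3×28.085 = 84.255 g → 16.97 wt%.
Si in (Mg0.27Fe0.73)3Al2Si3O12: molar mass 472.195 g/mol; 3×28.085 = 84.255 g → 17.84 wt%.
Difference = 16.97 − 17.84 = -0.87 percentage points.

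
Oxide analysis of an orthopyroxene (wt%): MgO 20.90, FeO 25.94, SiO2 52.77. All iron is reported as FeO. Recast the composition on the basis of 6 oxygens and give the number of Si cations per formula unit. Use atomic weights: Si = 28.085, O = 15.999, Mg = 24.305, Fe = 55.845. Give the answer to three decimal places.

20.90 wt% MgO ÷ 40.304 g/mol = 0.51856 mol, giving 0.51856 Mg and 0.51856 O.
25.94 wt% FeO ÷ 71.844 g/mol = 0.36106 mol, giving 0.36106 Fe and 0.36106 O.
52.77 wt% SiO2 ÷ 60.083 g/mol = 0.87829 mol, giving 0.87829 Si and 1.75658 O.
Oxygen sums to 2.63620; scaling by 6/2.63620 = 2.27600 puts the formula on 6 O.
Si: 0.87829 × 2.27600 = 1.999 atoms per formula unit.

1.999 Si apfu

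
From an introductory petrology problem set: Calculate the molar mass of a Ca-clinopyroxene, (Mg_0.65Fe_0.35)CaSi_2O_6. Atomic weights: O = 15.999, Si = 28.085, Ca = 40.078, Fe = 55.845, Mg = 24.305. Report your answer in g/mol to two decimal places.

227.59 g/mol

The formula mass is the sum 0.65×24.305 + 0.35×55.845 + 1×40.078 + 2×28.085 + 6×15.999.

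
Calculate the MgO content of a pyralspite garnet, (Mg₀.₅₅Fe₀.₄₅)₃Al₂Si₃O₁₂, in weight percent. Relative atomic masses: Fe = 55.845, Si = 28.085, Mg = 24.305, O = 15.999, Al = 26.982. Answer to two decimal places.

14.92 wt%

M((Mg₀.₅₅Fe₀.₄₅)₃Al₂Si₃O₁₂) = 445.701 g/mol; M(MgO) = 40.304 g/mol.
Moles MgO per formula unit = 1.65 Mg ÷ 1 = 1.6500.
MgO fraction = (1.6500 × 40.304) / 445.701 = 66.502/445.701 = 0.1492.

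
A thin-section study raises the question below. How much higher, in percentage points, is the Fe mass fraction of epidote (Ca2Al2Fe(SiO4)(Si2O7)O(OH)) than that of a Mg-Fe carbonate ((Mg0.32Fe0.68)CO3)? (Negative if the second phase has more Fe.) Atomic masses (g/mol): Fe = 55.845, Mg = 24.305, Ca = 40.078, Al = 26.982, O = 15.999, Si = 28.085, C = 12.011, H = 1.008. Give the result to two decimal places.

M(Ca2Al2Fe(SiO4)(Si2O7)O(OH)) = 483.215 g/mol, so wt% Fe = 55.845/483.215 × 100 = 11.56%.
M((Mg0.32Fe0.68)CO3) = 105.760 g/mol, so wt% Fe = 37.975/105.760 × 100 = 35.91%.
11.56 − 35.91 = -24.35 pp.

-24.35 percentage points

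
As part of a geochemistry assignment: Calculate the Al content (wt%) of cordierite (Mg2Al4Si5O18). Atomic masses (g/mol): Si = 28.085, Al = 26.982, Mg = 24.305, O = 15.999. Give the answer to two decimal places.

Formula mass = 2×24.305 + 4×26.982 + 5×28.085 + 18×15.999 = 584.945 g/mol, of which 107.928 g is Al.
So Al makes up 107.928/584.945 = 0.1845 of the mass, i.e. 18.45%.

18.45 wt%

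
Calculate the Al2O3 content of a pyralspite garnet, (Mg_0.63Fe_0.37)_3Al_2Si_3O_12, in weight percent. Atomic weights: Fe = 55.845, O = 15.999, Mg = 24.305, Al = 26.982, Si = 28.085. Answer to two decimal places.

23.27 wt%

Formula mass = 438.131 g/mol.
2 Al → 1.0000 mol Al2O3 per formula unit; M(Al2O3) = 101.961, so Al2O3 mass = 101.961 g.
101.961/438.131 × 100 = 23.27 wt%.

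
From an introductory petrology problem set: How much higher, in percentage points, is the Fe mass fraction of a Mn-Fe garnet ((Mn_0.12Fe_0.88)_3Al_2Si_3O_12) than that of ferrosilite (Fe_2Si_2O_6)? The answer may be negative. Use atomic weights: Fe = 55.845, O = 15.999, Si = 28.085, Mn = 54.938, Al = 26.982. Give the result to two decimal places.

-12.69 percentage points

M((Mn_0.12Fe_0.88)_3Al_2Si_3O_12) = 497.415 g/mol, so wt% Fe = 147.431/497.415 × 100 = 29.64%.
M(Fe_2Si_2O_6) = 263.854 g/mol, so wt% Fe = 111.690/263.854 × 100 = 42.33%.
29.64 − 42.33 = -12.69 pp.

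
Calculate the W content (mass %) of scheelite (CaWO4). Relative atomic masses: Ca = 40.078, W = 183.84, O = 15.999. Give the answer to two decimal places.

63.85 mass %

Formula mass = 1×40.078 + 1×183.84 + 4×15.999 = 287.914 g/mol, of which 183.840 g is W.
So W makes up 183.840/287.914 = 0.6385 of the mass, i.e. 63.85%.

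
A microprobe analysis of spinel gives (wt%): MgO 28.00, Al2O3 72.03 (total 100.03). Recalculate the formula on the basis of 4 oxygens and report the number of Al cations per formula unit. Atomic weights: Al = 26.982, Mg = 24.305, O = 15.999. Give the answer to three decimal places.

MgO: 28.00/40.304 = 0.69472 mol → 0.69472 mol Mg, 0.69472 mol O.
Al2O3: 72.03/101.961 = 0.70645 mol → 1.41290 mol Al, 2.11935 mol O.
Total oxygen = 2.81407 mol. Normalization factor = 4/2.81407 = 1.42143.
Al per 4 O = 1.41290 × 1.42143 = 2.008.

2.008 Al apfu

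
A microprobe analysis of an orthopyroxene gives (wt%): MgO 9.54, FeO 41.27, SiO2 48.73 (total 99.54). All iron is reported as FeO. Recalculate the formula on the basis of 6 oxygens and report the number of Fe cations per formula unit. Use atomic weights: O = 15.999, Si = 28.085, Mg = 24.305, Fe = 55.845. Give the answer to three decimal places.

1.416 Fe apfu

MgO (M=40.304): mol = 0.23670; Mg = 0.23670, O = 0.23670.
FeO (M=71.844): mol = 0.57444; Fe = 0.57444, O = 0.57444.
SiO2 (M=60.083): mol = 0.81104; Si = 0.81104, O = 1.62208.
ΣO = 2.43322; factor = 6/ΣO = 2.46587.
Fe apfu = 0.57444 × 2.46587 = 1.416.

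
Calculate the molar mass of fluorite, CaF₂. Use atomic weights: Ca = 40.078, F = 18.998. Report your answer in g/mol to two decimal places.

78.07 g/mol

Ca: 1 × 40.078 = 40.0780
F: 2 × 18.998 = 37.9960
Summing the contributions gives the formula mass.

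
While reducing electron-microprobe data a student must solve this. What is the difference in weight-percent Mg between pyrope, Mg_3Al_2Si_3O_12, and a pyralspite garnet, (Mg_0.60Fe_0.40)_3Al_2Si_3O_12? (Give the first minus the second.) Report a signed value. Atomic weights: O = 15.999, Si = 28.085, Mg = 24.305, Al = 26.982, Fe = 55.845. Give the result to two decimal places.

First mineral: 72.915 g Mg in 403.122 g formula = 18.09 wt% Mg.
Second mineral: 43.749 g Mg in 440.970 g formula = 9.92 wt% Mg.
18.09% − 9.92% gives a difference of 8.17 percentage points.

8.17 percentage points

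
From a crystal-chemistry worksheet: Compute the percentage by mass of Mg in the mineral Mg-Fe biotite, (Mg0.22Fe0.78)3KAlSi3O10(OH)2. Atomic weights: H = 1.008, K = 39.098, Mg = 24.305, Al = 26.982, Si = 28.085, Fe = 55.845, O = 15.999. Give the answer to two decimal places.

M((Mg0.22Fe0.78)3KAlSi3O10(OH)2) = 491.058 g/mol.
Mg contributes 0.66 × 24.305 = 16.041 g per mole.
16.041/491.058 = 0.0327 → 3.27%.

3.27 mass %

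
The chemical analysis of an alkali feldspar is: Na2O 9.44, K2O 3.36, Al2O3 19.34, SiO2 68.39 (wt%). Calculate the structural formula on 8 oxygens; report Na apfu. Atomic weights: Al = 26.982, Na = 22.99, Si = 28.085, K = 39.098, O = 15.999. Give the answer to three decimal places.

Na2O (M=61.979): mol = 0.15231; Na = 0.30462, O = 0.15231.
K2O (M=94.195): mol = 0.03567; K = 0.07134, O = 0.03567.
Al2O3 (M=101.961): mol = 0.18968; Al = 0.37936, O = 0.56904.
SiO2 (M=60.083): mol = 1.13826; Si = 1.13826, O = 2.27652.
ΣO = 3.03354; factor = 8/ΣO = 2.63718.
Na apfu = 0.30462 × 2.63718 = 0.803.

0.803 Na apfu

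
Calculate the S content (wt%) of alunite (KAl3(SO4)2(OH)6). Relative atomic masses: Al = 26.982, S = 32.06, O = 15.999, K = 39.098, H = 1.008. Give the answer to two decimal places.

Formula mass = 1×39.098 + 3×26.982 + 2×32.06 + 14×15.999 + 6×1.008 = 414.198 g/mol, of which 64.120 g is S.
So S makes up 64.120/414.198 = 0.1548 of the mass, i.e. 15.48%.

15.48 wt%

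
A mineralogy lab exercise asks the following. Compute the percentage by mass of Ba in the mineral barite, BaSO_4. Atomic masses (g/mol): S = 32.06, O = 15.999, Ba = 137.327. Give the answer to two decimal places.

58.84 wt%

Molar mass of BaSO_4: 1×137.327 + 1×32.06 + 4×15.999 = 233.383 g/mol.
Mass of Ba per formula unit: 1 × 137.327 = 137.327 g.
Weight fraction Ba = 137.327 / 233.383 = 0.5884.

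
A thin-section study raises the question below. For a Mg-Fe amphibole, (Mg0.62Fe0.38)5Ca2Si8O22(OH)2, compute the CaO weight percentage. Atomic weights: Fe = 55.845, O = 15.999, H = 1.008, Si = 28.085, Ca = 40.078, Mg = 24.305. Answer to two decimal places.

12.86 wt%

Formula mass = 872.279 g/mol.
2 Ca → 2.0000 mol CaO per formula unit; M(CaO) = 56.077, so CaO mass = 112.154 g.
112.154/872.279 × 100 = 12.86 wt%.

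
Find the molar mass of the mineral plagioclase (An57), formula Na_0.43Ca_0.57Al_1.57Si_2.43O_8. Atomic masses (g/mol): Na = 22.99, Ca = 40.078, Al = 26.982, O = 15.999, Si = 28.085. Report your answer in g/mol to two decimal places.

M = 0.43×22.99 + 0.57×40.078 + 1.57×26.982 + 2.43×28.085 + 8×15.999

271.33 g/mol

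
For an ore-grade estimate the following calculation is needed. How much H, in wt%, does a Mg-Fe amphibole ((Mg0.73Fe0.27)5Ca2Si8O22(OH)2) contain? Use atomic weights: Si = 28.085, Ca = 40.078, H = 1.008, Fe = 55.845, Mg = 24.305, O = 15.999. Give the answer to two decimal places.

Molar mass of (Mg0.73Fe0.27)5Ca2Si8O22(OH)2: 3.65·24.305 + 1.35·55.845 + 2·40.078 + 8·28.085 + 24·15.999 + 2·1.008 = 854.932 g/mol.
Mass of H per formula unit: 2 × 1.008 = 2.016 g.
Weight fraction H = 2.016 / 854.932 = 0.0024.

0.24 wt%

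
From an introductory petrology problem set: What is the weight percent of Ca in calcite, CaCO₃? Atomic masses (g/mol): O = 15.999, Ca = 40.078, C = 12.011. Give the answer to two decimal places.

Formula mass = 1*40.078 + 1*12.011 + 3*15.999 = 100.086 g/mol, of which 40.078 g is Ca.
So Ca makes up 40.078/100.086 = 0.4004 of the mass, i.e. 40.04%.

40.04 weight percent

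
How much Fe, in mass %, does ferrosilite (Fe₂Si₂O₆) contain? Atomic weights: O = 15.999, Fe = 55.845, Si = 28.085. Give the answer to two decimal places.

Molar mass of Fe₂Si₂O₆: 2*55.845 + 2*28.085 + 6*15.999 = 263.854 g/mol.
Mass of Fe per formula unit: 2 × 55.845 = 111.690 g.
Weight fraction Fe = 111.690 / 263.854 = 0.4233.

42.33 mass %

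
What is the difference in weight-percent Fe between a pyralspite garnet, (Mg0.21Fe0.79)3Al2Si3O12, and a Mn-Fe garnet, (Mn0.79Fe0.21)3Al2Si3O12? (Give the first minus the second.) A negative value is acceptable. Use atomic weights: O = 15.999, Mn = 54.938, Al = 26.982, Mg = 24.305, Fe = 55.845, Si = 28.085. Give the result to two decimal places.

20.60 percentage points

M((Mg0.21Fe0.79)3Al2Si3O12) = 477.872 g/mol, so wt% Fe = 132.353/477.872 × 100 = 27.70%.
M((Mn0.79Fe0.21)3Al2Si3O12) = 495.592 g/mol, so wt% Fe = 35.182/495.592 × 100 = 7.10%.
27.70 − 7.10 = 20.60 pp.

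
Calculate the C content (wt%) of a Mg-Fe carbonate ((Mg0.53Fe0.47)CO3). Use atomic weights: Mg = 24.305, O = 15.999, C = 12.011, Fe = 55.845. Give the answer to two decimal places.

12.12 wt%

M((Mg0.53Fe0.47)CO3) = 99.137 g/mol.
C contributes 1 × 12.011 = 12.011 g per mole.
12.011/99.137 = 0.1212 → 12.12%.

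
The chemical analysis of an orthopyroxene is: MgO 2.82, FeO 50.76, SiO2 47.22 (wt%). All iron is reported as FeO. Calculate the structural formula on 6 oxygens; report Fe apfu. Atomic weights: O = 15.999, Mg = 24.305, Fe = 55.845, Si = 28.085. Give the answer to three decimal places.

MgO (M=40.304): mol = 0.06997; Mg = 0.06997, O = 0.06997.
FeO (M=71.844): mol = 0.70653; Fe = 0.70653, O = 0.70653.
SiO2 (M=60.083): mol = 0.78591; Si = 0.78591, O = 1.57182.
ΣO = 2.34832; factor = 6/ΣO = 2.55502.
Fe apfu = 0.70653 × 2.55502 = 1.805.

1.805 Fe apfu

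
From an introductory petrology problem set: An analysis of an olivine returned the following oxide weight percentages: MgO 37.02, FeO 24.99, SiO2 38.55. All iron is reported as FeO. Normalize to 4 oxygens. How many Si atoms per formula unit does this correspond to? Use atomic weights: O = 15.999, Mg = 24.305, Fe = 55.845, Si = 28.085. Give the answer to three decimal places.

37.02 wt% MgO ÷ 40.304 g/mol = 0.91852 mol, giving 0.91852 Mg and 0.91852 O.
24.99 wt% FeO ÷ 71.844 g/mol = 0.34784 mol, giving 0.34784 Fe and 0.34784 O.
38.55 wt% SiO2 ÷ 60.083 g/mol = 0.64161 mol, giving 0.64161 Si and 1.28322 O.
Oxygen sums to 2.54958; scaling by 4/2.54958 = 1.56889 puts the formula on 4 O.
Si: 0.64161 × 1.56889 = 1.007 atoms per formula unit.

1.007 Si apfu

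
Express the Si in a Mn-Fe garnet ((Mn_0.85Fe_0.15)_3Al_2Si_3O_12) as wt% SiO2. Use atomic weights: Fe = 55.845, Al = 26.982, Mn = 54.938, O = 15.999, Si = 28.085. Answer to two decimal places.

M((Mn_0.85Fe_0.15)_3Al_2Si_3O_12) = 495.429 g/mol; M(SiO2) = 60.083 g/mol.
Moles SiO2 per formula unit = 3 Si ÷ 1 = 3.0000.
SiO2 fraction = (3.0000 × 60.083) / 495.429 = 180.249/495.429 = 0.3638.

36.38 wt%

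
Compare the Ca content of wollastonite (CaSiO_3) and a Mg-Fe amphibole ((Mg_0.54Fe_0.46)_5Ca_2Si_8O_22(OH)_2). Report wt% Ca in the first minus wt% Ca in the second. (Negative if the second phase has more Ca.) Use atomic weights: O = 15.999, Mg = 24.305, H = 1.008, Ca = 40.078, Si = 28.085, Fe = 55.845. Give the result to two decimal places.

First mineral: 40.078 g Ca in 116.160 g formula = 34.50 wt% Ca.
Second mineral: 80.156 g Ca in 884.895 g formula = 9.06 wt% Ca.
34.50% − 9.06% gives a difference of 25.44 percentage points.

25.44 percentage points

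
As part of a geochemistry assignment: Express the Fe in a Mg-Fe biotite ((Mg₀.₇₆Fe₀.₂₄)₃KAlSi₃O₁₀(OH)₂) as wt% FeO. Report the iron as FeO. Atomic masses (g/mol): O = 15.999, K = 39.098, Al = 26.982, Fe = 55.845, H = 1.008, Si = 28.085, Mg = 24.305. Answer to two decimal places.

11.76 wt%

Formula mass = 439.963 g/mol.
0.72 Fe → 0.7200 mol FeO per formula unit; M(FeO) = 71.844, so FeO mass = 51.728 g.
51.728/439.963 × 100 = 11.76 wt%.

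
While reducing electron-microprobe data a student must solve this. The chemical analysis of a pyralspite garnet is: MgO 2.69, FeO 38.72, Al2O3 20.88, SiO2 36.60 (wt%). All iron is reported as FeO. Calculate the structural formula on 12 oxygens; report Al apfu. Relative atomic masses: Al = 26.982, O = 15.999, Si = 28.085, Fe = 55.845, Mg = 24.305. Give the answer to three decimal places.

MgO (M=40.304): mol = 0.06674; Mg = 0.06674, O = 0.06674.
FeO (M=71.844): mol = 0.53895; Fe = 0.53895, O = 0.53895.
Al2O3 (M=101.961): mol = 0.20478; Al = 0.40956, O = 0.61434.
SiO2 (M=60.083): mol = 0.60916; Si = 0.60916, O = 1.21832.
ΣO = 2.43835; factor = 12/ΣO = 4.92136.
Al apfu = 0.40956 × 4.92136 = 2.016.

2.016 Al apfu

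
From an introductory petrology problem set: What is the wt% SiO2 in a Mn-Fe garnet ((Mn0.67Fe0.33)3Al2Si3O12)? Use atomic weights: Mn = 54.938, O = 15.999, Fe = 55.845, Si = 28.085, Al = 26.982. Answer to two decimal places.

Molar mass of (Mn0.67Fe0.33)3Al2Si3O12 = 2.01*54.938 + 0.99*55.845 + 2*26.982 + 3*28.085 + 12*15.999 = 495.919 g/mol.
Each formula unit contains 3 Si, equivalent to 3/1 = 3.0000 mol SiO2.
M(SiO2) = 1×28.085 + 2×15.999 = 60.083 g/mol.
Mass of SiO2 per formula unit = 3.0000 × 60.083 = 180.249 g.
SiO2 wt% = 180.249 / 495.919 × 100 = 36.35%.

36.35 wt%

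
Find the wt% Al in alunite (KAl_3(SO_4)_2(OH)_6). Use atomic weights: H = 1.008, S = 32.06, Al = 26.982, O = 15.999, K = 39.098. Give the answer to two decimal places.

19.54 wt%

M(KAl_3(SO_4)_2(OH)_6) = 414.198 g/mol.
Al contributes 3 × 26.982 = 80.946 g per mole.
80.946/414.198 = 0.1954 → 19.54%.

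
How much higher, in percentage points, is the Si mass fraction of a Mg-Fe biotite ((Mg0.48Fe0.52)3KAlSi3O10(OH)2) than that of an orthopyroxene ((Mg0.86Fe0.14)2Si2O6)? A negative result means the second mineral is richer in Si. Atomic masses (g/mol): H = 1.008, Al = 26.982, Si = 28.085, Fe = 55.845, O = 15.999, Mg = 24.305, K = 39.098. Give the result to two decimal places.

M((Mg0.48Fe0.52)3KAlSi3O10(OH)2) = 466.456 g/mol, so wt% Si = 84.255/466.456 × 100 = 18.06%.
M((Mg0.86Fe0.14)2Si2O6) = 209.605 g/mol, so wt% Si = 56.170/209.605 × 100 = 26.80%.
18.06 − 26.80 = -8.74 pp.

-8.74 percentage points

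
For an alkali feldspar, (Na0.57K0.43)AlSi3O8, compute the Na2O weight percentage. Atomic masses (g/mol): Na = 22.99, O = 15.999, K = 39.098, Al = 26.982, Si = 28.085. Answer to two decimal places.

Molar mass of (Na0.57K0.43)AlSi3O8 = 0.57×22.99 + 0.43×39.098 + 1×26.982 + 3×28.085 + 8×15.999 = 269.145 g/mol.
Each formula unit contains 0.57 Na, equivalent to 0.57/2 = 0.2850 mol Na2O.
M(Na2O) = 2×22.99 + 1×15.999 = 61.979 g/mol.
Mass of Na2O per formula unit = 0.2850 × 61.979 = 17.664 g.
Na2O wt% = 17.664 / 269.145 × 100 = 6.56%.

6.56 wt%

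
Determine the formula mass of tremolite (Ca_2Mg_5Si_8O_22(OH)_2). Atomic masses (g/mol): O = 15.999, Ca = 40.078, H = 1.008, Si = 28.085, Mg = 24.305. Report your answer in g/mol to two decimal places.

812.35 g/mol

M = 2×40.078 + 5×24.305 + 8×28.085 + 24×15.999 + 2×1.008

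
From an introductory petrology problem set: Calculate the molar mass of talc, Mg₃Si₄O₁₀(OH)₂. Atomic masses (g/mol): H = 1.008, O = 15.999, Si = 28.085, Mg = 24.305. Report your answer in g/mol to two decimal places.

379.26 g/mol

The formula mass is the sum 3×24.305 + 4×28.085 + 12×15.999 + 2×1.008.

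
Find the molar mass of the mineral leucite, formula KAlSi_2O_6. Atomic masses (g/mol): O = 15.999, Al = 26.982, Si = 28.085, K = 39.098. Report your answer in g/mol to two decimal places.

218.24 g/mol

The formula mass is the sum 1(39.098) + 1(26.982) + 2(28.085) + 6(15.999).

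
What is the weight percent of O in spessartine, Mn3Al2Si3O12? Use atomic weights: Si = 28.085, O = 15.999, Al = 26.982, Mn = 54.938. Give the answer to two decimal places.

M(Mn3Al2Si3O12) = 495.021 g/mol.
O contributes 12 × 15.999 = 191.988 g per mole.
191.988/495.021 = 0.3878 → 38.78%.

38.78 wt%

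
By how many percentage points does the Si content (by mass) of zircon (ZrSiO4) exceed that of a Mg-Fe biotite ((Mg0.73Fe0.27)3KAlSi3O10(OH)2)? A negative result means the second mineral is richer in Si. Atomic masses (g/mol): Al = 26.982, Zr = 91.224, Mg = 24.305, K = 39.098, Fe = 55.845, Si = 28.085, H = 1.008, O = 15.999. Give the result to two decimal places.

M(ZrSiO4) = 183.305 g/mol, so wt% Si = 28.085/183.305 × 100 = 15.32%.
M((Mg0.73Fe0.27)3KAlSi3O10(OH)2) = 442.801 g/mol, so wt% Si = 84.255/442.801 × 100 = 19.03%.
15.32 − 19.03 = -3.71 pp.

-3.71 percentage points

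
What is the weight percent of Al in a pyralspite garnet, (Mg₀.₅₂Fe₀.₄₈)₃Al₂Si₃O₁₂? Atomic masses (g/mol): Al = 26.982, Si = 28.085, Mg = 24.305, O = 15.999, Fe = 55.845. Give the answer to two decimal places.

M((Mg₀.₅₂Fe₀.₄₈)₃Al₂Si₃O₁₂) = 448.540 g/mol.
Al contributes 2 × 26.982 = 53.964 g per mole.
53.964/448.540 = 0.1203 → 12.03%.

12.03 mass %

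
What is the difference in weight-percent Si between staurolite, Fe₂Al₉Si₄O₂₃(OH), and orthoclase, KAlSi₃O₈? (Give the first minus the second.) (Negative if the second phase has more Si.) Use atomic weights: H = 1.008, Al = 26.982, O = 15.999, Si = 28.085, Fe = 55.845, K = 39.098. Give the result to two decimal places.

-17.08 percentage points

M(Fe₂Al₉Si₄O₂₃(OH)) = 851.852 g/mol, so wt% Si = 112.340/851.852 × 100 = 13.19%.
M(KAlSi₃O₈) = 278.327 g/mol, so wt% Si = 84.255/278.327 × 100 = 30.27%.
13.19 − 30.27 = -17.08 pp.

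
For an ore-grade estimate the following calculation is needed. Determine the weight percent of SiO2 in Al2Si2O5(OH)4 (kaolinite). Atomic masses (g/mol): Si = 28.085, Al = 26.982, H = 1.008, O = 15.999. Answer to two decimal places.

46.55 wt%

Molar mass of Al2Si2O5(OH)4 = 2·26.982 + 2·28.085 + 9·15.999 + 4·1.008 = 258.157 g/mol.
Each formula unit contains 2 Si, equivalent to 2/1 = 2.0000 mol SiO2.
M(SiO2) = 1×28.085 + 2×15.999 = 60.083 g/mol.
Mass of SiO2 per formula unit = 2.0000 × 60.083 = 120.166 g.
SiO2 wt% = 120.166 / 258.157 × 100 = 46.55%.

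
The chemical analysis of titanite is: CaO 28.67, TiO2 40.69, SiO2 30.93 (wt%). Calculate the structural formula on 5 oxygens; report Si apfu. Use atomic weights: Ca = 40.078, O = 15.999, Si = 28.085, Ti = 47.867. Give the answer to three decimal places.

CaO (M=56.077): mol = 0.51126; Ca = 0.51126, O = 0.51126.
TiO2 (M=79.865): mol = 0.50948; Ti = 0.50948, O = 1.01896.
SiO2 (M=60.083): mol = 0.51479; Si = 0.51479, O = 1.02958.
ΣO = 2.55980; factor = 5/ΣO = 1.95328.
Si apfu = 0.51479 × 1.95328 = 1.006.

1.006 Si apfu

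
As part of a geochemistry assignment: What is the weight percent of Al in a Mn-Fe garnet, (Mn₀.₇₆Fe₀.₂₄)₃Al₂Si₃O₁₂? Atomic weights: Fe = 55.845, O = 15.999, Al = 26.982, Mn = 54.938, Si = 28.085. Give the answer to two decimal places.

Molar mass of (Mn₀.₇₆Fe₀.₂₄)₃Al₂Si₃O₁₂: 2.28×54.938 + 0.72×55.845 + 2×26.982 + 3×28.085 + 12×15.999 = 495.674 g/mol.
Mass of Al per formula unit: 2 × 26.982 = 53.964 g.
Weight fraction Al = 53.964 / 495.674 = 0.1089.

10.89 mass %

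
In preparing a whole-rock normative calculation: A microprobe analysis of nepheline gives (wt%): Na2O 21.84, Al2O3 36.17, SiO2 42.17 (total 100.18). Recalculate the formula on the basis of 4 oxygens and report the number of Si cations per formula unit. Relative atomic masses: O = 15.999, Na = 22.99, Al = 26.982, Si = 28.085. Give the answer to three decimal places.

Na2O: 21.84/61.979 = 0.35238 mol → 0.70476 mol Na, 0.35238 mol O.
Al2O3: 36.17/101.961 = 0.35474 mol → 0.70948 mol Al, 1.06422 mol O.
SiO2: 42.17/60.083 = 0.70186 mol → 0.70186 mol Si, 1.40372 mol O.
Total oxygen = 2.82032 mol. Normalization factor = 4/2.82032 = 1.41828.
Si per 4 O = 0.70186 × 1.41828 = 0.995.

0.995 Si apfu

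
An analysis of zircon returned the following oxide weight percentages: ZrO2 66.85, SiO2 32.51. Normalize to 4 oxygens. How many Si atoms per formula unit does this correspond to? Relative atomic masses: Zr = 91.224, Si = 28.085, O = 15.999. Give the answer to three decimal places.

0.999 Si apfu

66.85 wt% ZrO2 ÷ 123.222 g/mol = 0.54252 mol, giving 0.54252 Zr and 1.08504 O.
32.51 wt% SiO2 ÷ 60.083 g/mol = 0.54108 mol, giving 0.54108 Si and 1.08216 O.
Oxygen sums to 2.16720; scaling by 4/2.16720 = 1.84570 puts the formula on 4 O.
Si: 0.54108 × 1.84570 = 0.999 atoms per formula unit.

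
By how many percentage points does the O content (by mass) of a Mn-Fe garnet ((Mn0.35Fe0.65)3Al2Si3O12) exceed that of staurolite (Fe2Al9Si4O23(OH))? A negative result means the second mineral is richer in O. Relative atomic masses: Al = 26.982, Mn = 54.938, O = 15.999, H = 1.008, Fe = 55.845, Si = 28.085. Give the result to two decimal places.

First mineral: 191.988 g O in 496.790 g formula = 38.65 wt% O.
Second mineral: 383.976 g O in 851.852 g formula = 45.08 wt% O.
38.65% − 45.08% gives a difference of -6.43 percentage points.

-6.43 percentage points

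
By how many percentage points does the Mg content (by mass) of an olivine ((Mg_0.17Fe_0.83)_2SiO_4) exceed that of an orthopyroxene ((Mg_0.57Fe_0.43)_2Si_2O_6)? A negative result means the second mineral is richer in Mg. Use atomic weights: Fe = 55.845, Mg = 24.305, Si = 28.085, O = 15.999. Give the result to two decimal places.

Mg in (Mg_0.17Fe_0.83)_2SiO_4: molar mass 193.047 g/mol; 0.34×24.305 = 8.264 g → 4.28 wt%.
Mg in (Mg_0.57Fe_0.43)_2Si_2O_6: molar mass 227.898 g/mol; 1.14×24.305 = 27.708 g → 12.16 wt%.
Difference = 4.28 − 12.16 = -7.88 percentage points.

-7.88 percentage points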